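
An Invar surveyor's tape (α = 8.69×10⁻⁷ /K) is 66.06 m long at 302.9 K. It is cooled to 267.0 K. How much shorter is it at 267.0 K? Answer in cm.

|ΔT| = |267.0 − 302.9| = 35.9 K
ΔL = αL₀ΔT = (8.69×10⁻⁷)(66.06)(35.9) = 2.06×10⁻³ m

ΔL = 0.206 cm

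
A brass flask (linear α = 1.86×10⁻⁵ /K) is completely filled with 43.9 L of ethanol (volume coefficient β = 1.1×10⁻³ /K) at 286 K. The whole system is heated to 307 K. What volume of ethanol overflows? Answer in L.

0.963 L

The flask also expands: β_container ≈ 3α = 5.58×10⁻⁵ /K
Net overflow = V₀(β_liq − 3α_cont)ΔT
β − 3α = 1.10×10⁻³ − 5.58×10⁻⁵ = 1.0442×10⁻³ /K; ΔT = 21 K
ΔV = 43.9 × 1.0442×10⁻³ × 21 = 0.963 L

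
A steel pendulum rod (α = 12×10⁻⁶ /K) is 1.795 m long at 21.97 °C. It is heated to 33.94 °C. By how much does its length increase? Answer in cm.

ΔL = 0.0258 cm

|ΔT| = |33.94 − 21.97| = 11.97 K
ΔL = αL₀ΔT = (12×10⁻⁶)(1.795)(11.97) = 2.58×10⁻⁴ m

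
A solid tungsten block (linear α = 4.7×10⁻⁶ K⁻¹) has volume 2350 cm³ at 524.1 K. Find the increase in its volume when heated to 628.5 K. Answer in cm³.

Isotropic solid: β ≈ 3α = 1.4×10⁻⁵ /K; ΔT = 104.4 K
ΔV = 3αV₀ΔT = 3(4.7×10⁻⁶)(2350)(104.4) = 3.46 cm³

ΔV = 3.46 cm³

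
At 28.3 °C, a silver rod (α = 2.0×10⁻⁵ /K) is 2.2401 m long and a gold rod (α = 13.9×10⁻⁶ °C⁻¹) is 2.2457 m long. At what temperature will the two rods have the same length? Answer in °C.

T = 440.5 °C

Equal length when α₁L₁ΔT − α₂L₂ΔT = L₂ − L₁ = 5.60×10⁻³ m
α₁L₁ = 4.4802×10⁻⁵, α₂L₂ = 3.121523×10⁻⁵ → Δ(αL) = 1.358677×10⁻⁵ m/K
ΔT = 5.60×10⁻³ / 1.358677×10⁻⁵ = 412.166 K, so T = 28.3 + 412.166 = 440.466 °C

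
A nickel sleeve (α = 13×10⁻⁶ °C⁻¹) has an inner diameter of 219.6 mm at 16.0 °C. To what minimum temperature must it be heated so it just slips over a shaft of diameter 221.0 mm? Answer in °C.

T = 506 °C

Required Δd = 221.0 − 219.6 = 1.4 mm
Δd = αd₀ΔT ⇒ ΔT = Δd/(αd₀) = 1.4 / (13×10⁻⁶ × 219.6) = 490.40 K
T_min = 16.0 + 490.40 = 506.40 °C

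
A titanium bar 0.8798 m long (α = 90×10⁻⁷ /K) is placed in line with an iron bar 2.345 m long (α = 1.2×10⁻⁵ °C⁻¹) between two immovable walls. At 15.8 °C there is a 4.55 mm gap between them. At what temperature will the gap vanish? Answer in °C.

Gap closes when ΔL₁ + ΔL₂ = 4.55 mm = 4.55×10⁻³ m
(α₁L₁ + α₂L₂)ΔT = g
α₁L₁ + α₂L₂ = 90×10⁻⁷×0.8798 + 1.2×10⁻⁵×2.345 = 3.60582×10⁻⁵ m/K
ΔT = 4.55×10⁻³ / 3.60582×10⁻⁵ = 126.18 K
T = 15.8 + 126.18 = 141.98 °C

T = 142 °C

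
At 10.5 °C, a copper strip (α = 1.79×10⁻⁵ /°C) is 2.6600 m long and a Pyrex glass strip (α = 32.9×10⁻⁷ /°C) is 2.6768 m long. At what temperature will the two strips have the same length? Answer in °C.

T = 443.4 °C

L₁(1 + α₁ΔT) = L₂(1 + α₂ΔT) ⇒ ΔT = (L₂ − L₁)/(α₁L₁ − α₂L₂)
L₂ − L₁ = 2.6768 − 2.6600 = 1.68×10⁻² m
α₁L₁ − α₂L₂ = 1.79×10⁻⁵×2.6600 − 32.9×10⁻⁷×2.6768 = 3.8807328×10⁻⁵ m/K
ΔT = 1.68×10⁻² / 3.8807328×10⁻⁵ = 432.908 K
T = 10.5 + 432.908 = 443.408 °C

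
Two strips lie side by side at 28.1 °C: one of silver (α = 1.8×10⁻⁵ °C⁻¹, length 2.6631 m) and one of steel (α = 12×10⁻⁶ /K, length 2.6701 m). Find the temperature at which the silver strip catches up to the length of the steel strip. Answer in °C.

L₁(1 + α₁ΔT) = L₂(1 + α₂ΔT) ⇒ ΔT = (L₂ − L₁)/(α₁L₁ − α₂L₂)
L₂ − L₁ = 2.6701 − 2.6631 = 7.00×10⁻³ m
α₁L₁ − α₂L₂ = 1.8×10⁻⁵×2.6631 − 12×10⁻⁶×2.6701 = 1.58946×10⁻⁵ m/K
ΔT = 7.00×10⁻³ / 1.58946×10⁻⁵ = 440.401 K
T = 28.1 + 440.401 = 468.501 °C

T = 468.5 °C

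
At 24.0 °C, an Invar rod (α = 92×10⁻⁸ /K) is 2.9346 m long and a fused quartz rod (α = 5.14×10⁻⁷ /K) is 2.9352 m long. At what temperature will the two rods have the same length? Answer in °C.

T = 527.7 °C

Equal length when α₁L₁ΔT − α₂L₂ΔT = L₂ − L₁ = 6.00×10⁻⁴ m
α₁L₁ = 2.699832×10⁻⁶, α₂L₂ = 1.5086928×10⁻⁶ → Δ(αL) = 1.1911392×10⁻⁶ m/K
ΔT = 6.00×10⁻⁴ / 1.1911392×10⁻⁶ = 503.719 K, so T = 24.0 + 503.719 = 527.719 °C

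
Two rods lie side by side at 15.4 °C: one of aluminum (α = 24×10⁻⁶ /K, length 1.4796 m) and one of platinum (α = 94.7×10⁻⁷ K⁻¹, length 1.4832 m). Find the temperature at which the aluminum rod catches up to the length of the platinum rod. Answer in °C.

L₁(1 + α₁ΔT) = L₂(1 + α₂ΔT) ⇒ ΔT = (L₂ − L₁)/(α₁L₁ − α₂L₂)
L₂ − L₁ = 1.4832 − 1.4796 = 3.60×10⁻³ m
α₁L₁ − α₂L₂ = 24×10⁻⁶×1.4796 − 94.7×10⁻⁷×1.4832 = 2.1464496×10⁻⁵ m/K
ΔT = 3.60×10⁻³ / 2.1464496×10⁻⁵ = 167.719 K
T = 15.4 + 167.719 = 183.119 °C

T = 183.1 °C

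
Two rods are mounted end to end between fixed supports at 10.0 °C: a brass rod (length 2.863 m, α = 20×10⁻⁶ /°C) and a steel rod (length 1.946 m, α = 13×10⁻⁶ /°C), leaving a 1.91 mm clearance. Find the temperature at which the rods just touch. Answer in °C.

Gap closes when ΔL₁ + ΔL₂ = 1.91 mm = 1.91×10⁻³ m
(α₁L₁ + α₂L₂)ΔT = g
α₁L₁ + α₂L₂ = 20×10⁻⁶×2.863 + 13×10⁻⁶×1.946 = 8.2558×10⁻⁵ m/K
ΔT = 1.91×10⁻³ / 8.2558×10⁻⁵ = 23.135 K
T = 10.0 + 23.135 = 33.135 °C

T = 33.1 °C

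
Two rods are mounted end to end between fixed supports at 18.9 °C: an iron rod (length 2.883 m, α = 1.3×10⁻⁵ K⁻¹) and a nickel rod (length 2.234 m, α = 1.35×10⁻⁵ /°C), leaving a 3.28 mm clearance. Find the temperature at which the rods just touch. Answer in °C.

Gap closes when ΔL₁ + ΔL₂ = 3.28 mm = 3.28×10⁻³ m
(α₁L₁ + α₂L₂)ΔT = g
α₁L₁ + α₂L₂ = 1.3×10⁻⁵×2.883 + 1.35×10⁻⁵×2.234 = 6.7638×10⁻⁵ m/K
ΔT = 3.28×10⁻³ / 6.7638×10⁻⁵ = 48.493 K
T = 18.9 + 48.493 = 67.393 °C

T = 67.4 °C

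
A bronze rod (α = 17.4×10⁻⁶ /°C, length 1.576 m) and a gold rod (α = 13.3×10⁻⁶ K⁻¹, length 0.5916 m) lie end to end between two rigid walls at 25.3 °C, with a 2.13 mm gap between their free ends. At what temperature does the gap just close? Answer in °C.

α₁L₁ = 2.74224×10⁻⁵ m/K, α₂L₂ = 7.86828×10⁻⁶ m/K → total 3.529068×10⁻⁵ m/K
ΔT = g/(α₁L₁+α₂L₂) = 2.13×10⁻³ / 3.529068×10⁻⁵ = 60.356 K
T = 25.3 + 60.356 = 85.656 °C

T = 85.7 °C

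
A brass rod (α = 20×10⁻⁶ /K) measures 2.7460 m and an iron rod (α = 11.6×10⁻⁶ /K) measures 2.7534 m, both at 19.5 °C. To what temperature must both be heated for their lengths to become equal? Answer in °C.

T = 341.5 °C

Equal length when α₁L₁ΔT − α₂L₂ΔT = L₂ − L₁ = 7.40×10⁻³ m
α₁L₁ = 5.492×10⁻⁵, α₂L₂ = 3.193944×10⁻⁵ → Δ(αL) = 2.298056×10⁻⁵ m/K
ΔT = 7.40×10⁻³ / 2.298056×10⁻⁵ = 322.011 K, so T = 19.5 + 322.011 = 341.511 °C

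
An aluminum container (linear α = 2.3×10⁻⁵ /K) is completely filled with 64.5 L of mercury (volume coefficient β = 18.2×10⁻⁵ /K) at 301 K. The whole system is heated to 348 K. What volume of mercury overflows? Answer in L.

The container also expands: β_container ≈ 3α = 6.9×10⁻⁵ /K
Net overflow = V₀(β_liq − 3α_cont)ΔT
β − 3α = 1.82×10⁻⁴ − 6.9×10⁻⁵ = 1.13×10⁻⁴ /K; ΔT = 47 K
ΔV = 64.5 × 1.13×10⁻⁴ × 47 = 0.343 L

0.343 L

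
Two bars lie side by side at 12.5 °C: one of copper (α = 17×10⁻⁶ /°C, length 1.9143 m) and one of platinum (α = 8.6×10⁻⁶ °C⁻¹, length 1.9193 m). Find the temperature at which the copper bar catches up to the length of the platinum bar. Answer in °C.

T = 324.3 °C

L₁(1 + α₁ΔT) = L₂(1 + α₂ΔT) ⇒ ΔT = (L₂ − L₁)/(α₁L₁ − α₂L₂)
L₂ − L₁ = 1.9193 − 1.9143 = 5.00×10⁻³ m
α₁L₁ − α₂L₂ = 17×10⁻⁶×1.9143 − 8.6×10⁻⁶×1.9193 = 1.603712×10⁻⁵ m/K
ΔT = 5.00×10⁻³ / 1.603712×10⁻⁵ = 311.777 K
T = 12.5 + 311.777 = 324.277 °C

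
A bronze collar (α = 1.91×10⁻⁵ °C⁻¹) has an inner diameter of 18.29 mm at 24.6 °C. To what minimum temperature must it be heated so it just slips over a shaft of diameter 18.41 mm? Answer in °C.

T = 368 °C

Required Δd = 18.41 − 18.29 = 0.12 mm
Δd = αd₀ΔT ⇒ ΔT = Δd/(αd₀) = 0.12 / (1.91×10⁻⁵ × 18.29) = 343.51 K
T_min = 24.6 + 343.51 = 368.11 °C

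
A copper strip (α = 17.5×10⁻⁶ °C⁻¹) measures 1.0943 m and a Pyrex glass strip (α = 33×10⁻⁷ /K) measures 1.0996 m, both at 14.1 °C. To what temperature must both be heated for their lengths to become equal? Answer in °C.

T = 355.6 °C

Equal length when α₁L₁ΔT − α₂L₂ΔT = L₂ − L₁ = 5.30×10⁻³ m
α₁L₁ = 1.915025×10⁻⁵, α₂L₂ = 3.62868×10⁻⁶ → Δ(αL) = 1.552157×10⁻⁵ m/K
ΔT = 5.30×10⁻³ / 1.552157×10⁻⁵ = 341.460 K, so T = 14.1 + 341.460 = 355.560 °C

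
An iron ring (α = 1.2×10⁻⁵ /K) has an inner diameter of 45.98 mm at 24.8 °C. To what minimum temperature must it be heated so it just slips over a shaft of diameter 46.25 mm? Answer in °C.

T = 514 °C

Required Δd = 46.25 − 45.98 = 0.27 mm
Δd = αd₀ΔT ⇒ ΔT = Δd/(αd₀) = 0.27 / (1.2×10⁻⁵ × 45.98) = 489.34 K
T_min = 24.8 + 489.34 = 514.14 °C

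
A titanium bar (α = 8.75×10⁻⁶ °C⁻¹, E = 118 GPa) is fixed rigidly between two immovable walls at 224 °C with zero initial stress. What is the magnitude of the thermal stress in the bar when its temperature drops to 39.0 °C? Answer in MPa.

Fully constrained: the free strain ε = αΔT is blocked, so σ = Eε = EαΔT.
|ΔT| = 185.0 K
σ = 118×10⁹ × 8.75×10⁻⁶ × 185.0 = 1.91×10⁸ Pa

σ = 191 MPa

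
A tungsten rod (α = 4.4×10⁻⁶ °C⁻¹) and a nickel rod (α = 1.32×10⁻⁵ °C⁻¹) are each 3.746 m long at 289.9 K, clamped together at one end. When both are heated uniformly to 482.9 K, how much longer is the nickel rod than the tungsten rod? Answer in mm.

6.36 mm

ΔT = 193.0 K
tungsten: ΔL = 4.4×10⁻⁶ × 3.746 m × 193.0 = 3.1811×10⁻³ m = 3.1811 mm
nickel: ΔL = 1.32×10⁻⁵ × 3.746 m × 193.0 = 9.5433×10⁻³ m = 9.5433 mm
difference = 9.5433 − 3.1811 = 6.3622 mm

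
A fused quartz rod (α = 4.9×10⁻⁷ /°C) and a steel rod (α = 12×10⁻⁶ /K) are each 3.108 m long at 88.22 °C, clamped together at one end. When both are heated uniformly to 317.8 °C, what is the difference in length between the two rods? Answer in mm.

ΔT = 229.58 K
fused quartz: ΔL = 4.9×10⁻⁷ × 3.108 m × 229.58 = 3.4963×10⁻⁴ m = 0.34963 mm
steel: ΔL = 12×10⁻⁶ × 3.108 m × 229.58 = 8.5624×10⁻³ m = 8.5624 mm
difference = 8.5624 − 0.34963 = 8.21277 mm

8.21 mm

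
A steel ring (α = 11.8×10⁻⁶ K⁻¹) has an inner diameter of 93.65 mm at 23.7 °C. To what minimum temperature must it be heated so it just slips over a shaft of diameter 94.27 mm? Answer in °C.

T = 585 °C

Required Δd = 94.27 − 93.65 = 0.62 mm
Δd = αd₀ΔT ⇒ ΔT = Δd/(αd₀) = 0.62 / (11.8×10⁻⁶ × 93.65) = 561.05 K
T_min = 23.7 + 561.05 = 584.75 °C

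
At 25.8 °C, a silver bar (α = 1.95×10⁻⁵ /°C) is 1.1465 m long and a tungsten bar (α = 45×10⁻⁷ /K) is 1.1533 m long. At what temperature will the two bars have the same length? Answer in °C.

L₁(1 + α₁ΔT) = L₂(1 + α₂ΔT) ⇒ ΔT = (L₂ − L₁)/(α₁L₁ − α₂L₂)
L₂ − L₁ = 1.1533 − 1.1465 = 6.80×10⁻³ m
α₁L₁ − α₂L₂ = 1.95×10⁻⁵×1.1465 − 45×10⁻⁷×1.1533 = 1.71669×10⁻⁵ m/K
ΔT = 6.80×10⁻³ / 1.71669×10⁻⁵ = 396.111 K
T = 25.8 + 396.111 = 421.911 °C

T = 421.9 °C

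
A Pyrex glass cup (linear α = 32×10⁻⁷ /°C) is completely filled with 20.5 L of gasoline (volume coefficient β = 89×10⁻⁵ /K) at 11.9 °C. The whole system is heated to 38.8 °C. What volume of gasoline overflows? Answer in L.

0.485 L

The cup also expands: β_container ≈ 3α = 9.6×10⁻⁶ /K
Net overflow = V₀(β_liq − 3α_cont)ΔT
β − 3α = 8.90×10⁻⁴ − 9.6×10⁻⁶ = 8.804×10⁻⁴ /K; ΔT = 26.9 K
ΔV = 20.5 × 8.804×10⁻⁴ × 26.9 = 0.485 L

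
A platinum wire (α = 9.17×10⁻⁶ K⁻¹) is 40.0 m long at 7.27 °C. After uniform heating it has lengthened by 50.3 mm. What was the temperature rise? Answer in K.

ΔL = αL₀ΔT ⇒ ΔT = ΔL / (αL₀)
ΔT = 50.3×10⁻³ m / (9.17×10⁻⁶ × 40.0 m) = 137.13 K

ΔT = 137 K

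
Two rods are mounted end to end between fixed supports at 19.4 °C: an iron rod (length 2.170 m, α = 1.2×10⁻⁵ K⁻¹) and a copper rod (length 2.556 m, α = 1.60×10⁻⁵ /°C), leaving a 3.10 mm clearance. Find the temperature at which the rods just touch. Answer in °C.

T = 65.7 °C

α₁L₁ = 2.604×10⁻⁵ m/K, α₂L₂ = 4.0896×10⁻⁵ m/K → total 6.6936×10⁻⁵ m/K
ΔT = g/(α₁L₁+α₂L₂) = 3.10×10⁻³ / 6.6936×10⁻⁵ = 46.313 K
T = 19.4 + 46.313 = 65.713 °C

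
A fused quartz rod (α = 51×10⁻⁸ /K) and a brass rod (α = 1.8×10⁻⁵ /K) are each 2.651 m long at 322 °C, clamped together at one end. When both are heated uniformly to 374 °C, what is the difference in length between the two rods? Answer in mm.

2.41 mm

ΔT = 52 K
fused quartz: ΔL = 51×10⁻⁸ × 2.651 m × 52 = 7.0305×10⁻⁵ m = 0.070305 mm
brass: ΔL = 1.8×10⁻⁵ × 2.651 m × 52 = 2.4813×10⁻³ m = 2.4813 mm
difference = 2.4813 − 0.070305 = 2.410995 mm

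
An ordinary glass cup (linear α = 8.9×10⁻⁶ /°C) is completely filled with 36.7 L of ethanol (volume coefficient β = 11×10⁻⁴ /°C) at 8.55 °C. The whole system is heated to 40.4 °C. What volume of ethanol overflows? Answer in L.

The cup also expands: β_container ≈ 3α = 2.67×10⁻⁵ /K
Net overflow = V₀(β_liq − 3α_cont)ΔT
β − 3α = 1.10×10⁻³ − 2.67×10⁻⁵ = 1.0733×10⁻³ /K; ΔT = 31.85 K
ΔV = 36.7 × 1.0733×10⁻³ × 31.85 = 1.25 L

1.25 L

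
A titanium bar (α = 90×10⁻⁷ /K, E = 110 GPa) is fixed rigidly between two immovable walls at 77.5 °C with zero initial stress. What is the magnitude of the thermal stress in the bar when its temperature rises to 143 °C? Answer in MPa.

Fully constrained: the free strain ε = αΔT is blocked, so σ = Eε = EαΔT.
|ΔT| = 65.5 K
σ = 110×10⁹ × 90×10⁻⁷ × 65.5 = 6.48×10⁷ Pa

σ = 64.8 MPa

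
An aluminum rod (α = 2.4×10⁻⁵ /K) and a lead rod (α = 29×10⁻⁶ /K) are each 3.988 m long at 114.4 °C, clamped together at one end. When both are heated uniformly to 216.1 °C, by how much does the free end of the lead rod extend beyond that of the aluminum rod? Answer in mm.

ΔT = 101.7 K
aluminum: ΔL = 2.4×10⁻⁵ × 3.988 m × 101.7 = 9.7339×10⁻³ m = 9.7339 mm
lead: ΔL = 29×10⁻⁶ × 3.988 m × 101.7 = 1.1762×10⁻² m = 11.762 mm
difference = 11.762 − 9.7339 = 2.0281 mm

2.03 mm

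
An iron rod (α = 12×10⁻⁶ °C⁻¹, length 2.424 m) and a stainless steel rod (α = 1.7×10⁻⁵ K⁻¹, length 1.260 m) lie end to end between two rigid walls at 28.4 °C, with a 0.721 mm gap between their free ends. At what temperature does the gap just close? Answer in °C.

T = 42.7 °C

α₁L₁ = 2.9088×10⁻⁵ m/K, α₂L₂ = 2.142×10⁻⁵ m/K → total 5.0508×10⁻⁵ m/K
ΔT = g/(α₁L₁+α₂L₂) = 7.21×10⁻⁴ / 5.0508×10⁻⁵ = 14.275 K
T = 28.4 + 14.275 = 42.675 °C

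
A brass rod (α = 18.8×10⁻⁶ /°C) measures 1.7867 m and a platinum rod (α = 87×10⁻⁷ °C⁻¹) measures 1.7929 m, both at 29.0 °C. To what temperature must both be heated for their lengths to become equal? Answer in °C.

Equal length when α₁L₁ΔT − α₂L₂ΔT = L₂ − L₁ = 6.20×10⁻³ m
α₁L₁ = 3.358996×10⁻⁵, α₂L₂ = 1.559823×10⁻⁵ → Δ(αL) = 1.799173×10⁻⁵ m/K
ΔT = 6.20×10⁻³ / 1.799173×10⁻⁵ = 344.603 K, so T = 29.0 + 344.603 = 373.603 °C

T = 373.6 °C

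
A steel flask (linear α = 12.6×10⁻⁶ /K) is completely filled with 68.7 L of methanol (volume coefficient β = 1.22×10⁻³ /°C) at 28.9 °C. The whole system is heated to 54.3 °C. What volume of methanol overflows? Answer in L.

The flask also expands: β_container ≈ 3α = 3.78×10⁻⁵ /K
Net overflow = V₀(β_liq − 3α_cont)ΔT
β − 3α = 1.22×10⁻³ − 3.78×10⁻⁵ = 1.1822×10⁻³ /K; ΔT = 25.4 K
ΔV = 68.7 × 1.1822×10⁻³ × 25.4 = 2.06 L

2.06 L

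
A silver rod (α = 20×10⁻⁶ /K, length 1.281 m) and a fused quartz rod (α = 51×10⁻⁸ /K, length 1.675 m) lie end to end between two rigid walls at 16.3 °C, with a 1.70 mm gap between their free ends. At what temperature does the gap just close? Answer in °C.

T = 80.5 °C

α₁L₁ = 2.562×10⁻⁵ m/K, α₂L₂ = 8.5425×10⁻⁷ m/K → total 2.647425×10⁻⁵ m/K
ΔT = g/(α₁L₁+α₂L₂) = 1.70×10⁻³ / 2.647425×10⁻⁵ = 64.213 K
T = 16.3 + 64.213 = 80.513 °C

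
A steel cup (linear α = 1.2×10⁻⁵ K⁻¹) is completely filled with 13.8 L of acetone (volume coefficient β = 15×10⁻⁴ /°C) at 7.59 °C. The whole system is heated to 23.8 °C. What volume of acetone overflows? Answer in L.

The cup also expands: β_container ≈ 3α = 3.6×10⁻⁵ /K
Net overflow = V₀(β_liq − 3α_cont)ΔT
β − 3α = 1.50×10⁻³ − 3.6×10⁻⁵ = 1.464×10⁻³ /K; ΔT = 16.21 K
ΔV = 13.8 × 1.464×10⁻³ × 16.21 = 0.327 L

0.327 L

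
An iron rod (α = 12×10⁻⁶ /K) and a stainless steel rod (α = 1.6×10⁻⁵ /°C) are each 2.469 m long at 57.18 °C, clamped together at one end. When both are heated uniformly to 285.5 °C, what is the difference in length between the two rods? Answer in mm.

ΔT = 228.32 K
iron: ΔL = 12×10⁻⁶ × 2.469 m × 228.32 = 6.7647×10⁻³ m = 6.7647 mm
stainless steel: ΔL = 1.6×10⁻⁵ × 2.469 m × 228.32 = 9.0196×10⁻³ m = 9.0196 mm
difference = 9.0196 − 6.7647 = 2.2549 mm

2.25 mm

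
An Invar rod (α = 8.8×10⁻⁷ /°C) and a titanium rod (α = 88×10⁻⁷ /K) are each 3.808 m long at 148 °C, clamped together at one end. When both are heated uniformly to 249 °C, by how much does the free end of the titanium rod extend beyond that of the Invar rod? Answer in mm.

3.05 mm

ΔT = 101 K
Invar: ΔL = 8.8×10⁻⁷ × 3.808 m × 101 = 3.3846×10⁻⁴ m = 0.33846 mm
titanium: ΔL = 88×10⁻⁷ × 3.808 m × 101 = 3.3846×10⁻³ m = 3.3846 mm
difference = 3.3846 − 0.33846 = 3.04614 mm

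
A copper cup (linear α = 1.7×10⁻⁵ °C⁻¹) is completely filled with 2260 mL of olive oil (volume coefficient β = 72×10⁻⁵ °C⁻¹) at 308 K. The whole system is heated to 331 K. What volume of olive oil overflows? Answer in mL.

The cup also expands: β_container ≈ 3α = 5.1×10⁻⁵ /K
Net overflow = V₀(β_liq − 3α_cont)ΔT
β − 3α = 7.20×10⁻⁴ − 5.1×10⁻⁵ = 6.69×10⁻⁴ /K; ΔT = 23 K
ΔV = 2260 × 6.69×10⁻⁴ × 23 = 34.8 mL

34.8 mL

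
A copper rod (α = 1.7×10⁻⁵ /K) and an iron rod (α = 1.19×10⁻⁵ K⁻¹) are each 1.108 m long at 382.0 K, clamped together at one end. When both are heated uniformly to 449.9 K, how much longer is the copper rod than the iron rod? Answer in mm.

0.384 mm

ΔT = 67.9 K
copper: ΔL = 1.7×10⁻⁵ × 1.108 m × 67.9 = 1.2790×10⁻³ m = 1.2790 mm
iron: ΔL = 1.19×10⁻⁵ × 1.108 m × 67.9 = 8.9528×10⁻⁴ m = 0.89528 mm
difference = 1.2790 − 0.89528 = 0.38372 mm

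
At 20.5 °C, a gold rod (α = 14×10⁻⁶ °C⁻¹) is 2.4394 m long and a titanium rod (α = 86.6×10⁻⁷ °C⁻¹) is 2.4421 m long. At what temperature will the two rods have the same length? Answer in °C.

Equal length when α₁L₁ΔT − α₂L₂ΔT = L₂ − L₁ = 2.70×10⁻³ m
α₁L₁ = 3.41516×10⁻⁵, α₂L₂ = 2.1148586×10⁻⁵ → Δ(αL) = 1.3003014×10⁻⁵ m/K
ΔT = 2.70×10⁻³ / 1.3003014×10⁻⁵ = 207.644 K, so T = 20.5 + 207.644 = 228.144 °C

T = 228.1 °C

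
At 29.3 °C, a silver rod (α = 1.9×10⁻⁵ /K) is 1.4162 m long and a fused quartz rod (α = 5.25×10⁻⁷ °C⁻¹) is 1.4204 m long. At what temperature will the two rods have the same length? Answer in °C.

L₁(1 + α₁ΔT) = L₂(1 + α₂ΔT) ⇒ ΔT = (L₂ − L₁)/(α₁L₁ − α₂L₂)
L₂ − L₁ = 1.4204 − 1.4162 = 4.20×10⁻³ m
α₁L₁ − α₂L₂ = 1.9×10⁻⁵×1.4162 − 5.25×10⁻⁷×1.4204 = 2.616209×10⁻⁵ m/K
ΔT = 4.20×10⁻³ / 2.616209×10⁻⁵ = 160.538 K
T = 29.3 + 160.538 = 189.838 °C

T = 189.8 °C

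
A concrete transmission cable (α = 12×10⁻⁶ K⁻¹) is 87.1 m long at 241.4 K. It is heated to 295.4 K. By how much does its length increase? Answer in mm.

|ΔT| = |295.4 − 241.4| = 54.0 K
ΔL = αL₀ΔT = (12×10⁻⁶)(87.1)(54.0) = 5.64×10⁻² m

ΔL = 56.4 mm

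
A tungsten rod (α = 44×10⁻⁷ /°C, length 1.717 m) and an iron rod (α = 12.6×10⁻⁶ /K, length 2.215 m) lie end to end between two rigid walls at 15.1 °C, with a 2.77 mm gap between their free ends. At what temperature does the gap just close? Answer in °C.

T = 93.2 °C

Gap closes when ΔL₁ + ΔL₂ = 2.77 mm = 2.77×10⁻³ m
(α₁L₁ + α₂L₂)ΔT = g
α₁L₁ + α₂L₂ = 44×10⁻⁷×1.717 + 12.6×10⁻⁶×2.215 = 3.54638×10⁻⁵ m/K
ΔT = 2.77×10⁻³ / 3.54638×10⁻⁵ = 78.108 K
T = 15.1 + 78.108 = 93.208 °C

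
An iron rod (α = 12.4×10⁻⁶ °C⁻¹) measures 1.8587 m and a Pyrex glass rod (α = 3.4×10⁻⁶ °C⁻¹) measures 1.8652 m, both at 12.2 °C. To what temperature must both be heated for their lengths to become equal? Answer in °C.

T = 401.3 °C

L₁(1 + α₁ΔT) = L₂(1 + α₂ΔT) ⇒ ΔT = (L₂ − L₁)/(α₁L₁ − α₂L₂)
L₂ − L₁ = 1.8652 − 1.8587 = 6.50×10⁻³ m
α₁L₁ − α₂L₂ = 12.4×10⁻⁶×1.8587 − 3.4×10⁻⁶×1.8652 = 1.67062×10⁻⁵ m/K
ΔT = 6.50×10⁻³ / 1.67062×10⁻⁵ = 389.077 K
T = 12.2 + 389.077 = 401.277 °C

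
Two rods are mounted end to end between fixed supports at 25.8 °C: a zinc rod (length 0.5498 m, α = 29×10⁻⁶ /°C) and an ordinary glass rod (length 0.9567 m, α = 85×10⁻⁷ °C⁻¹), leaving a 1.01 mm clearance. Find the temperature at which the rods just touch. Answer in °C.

T = 67.8 °C

α₁L₁ = 1.59442×10⁻⁵ m/K, α₂L₂ = 8.13195×10⁻⁶ m/K → total 2.407615×10⁻⁵ m/K
ΔT = g/(α₁L₁+α₂L₂) = 1.01×10⁻³ / 2.407615×10⁻⁵ = 41.950 K
T = 25.8 + 41.950 = 67.750 °C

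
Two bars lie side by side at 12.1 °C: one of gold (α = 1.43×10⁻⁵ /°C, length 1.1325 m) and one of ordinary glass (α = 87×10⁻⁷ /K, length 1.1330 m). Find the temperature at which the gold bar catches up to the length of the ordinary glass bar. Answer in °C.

Equal length when α₁L₁ΔT − α₂L₂ΔT = L₂ − L₁ = 5.00×10⁻⁴ m
α₁L₁ = 1.619475×10⁻⁵, α₂L₂ = 9.8571×10⁻⁶ → Δ(αL) = 6.33765×10⁻⁶ m/K
ΔT = 5.00×10⁻⁴ / 6.33765×10⁻⁶ = 78.8936 K, so T = 12.1 + 78.8936 = 90.9936 °C

T = 90.99 °C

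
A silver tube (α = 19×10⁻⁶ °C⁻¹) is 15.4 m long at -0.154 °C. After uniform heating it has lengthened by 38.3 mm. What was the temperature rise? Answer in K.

ΔL = αL₀ΔT ⇒ ΔT = ΔL / (αL₀)
ΔT = 38.3×10⁻³ m / (19×10⁻⁶ × 15.4 m) = 130.90 K

ΔT = 131 K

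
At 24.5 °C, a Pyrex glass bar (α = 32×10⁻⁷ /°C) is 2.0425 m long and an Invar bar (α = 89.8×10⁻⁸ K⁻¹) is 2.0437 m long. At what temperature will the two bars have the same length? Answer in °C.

Equal length when α₁L₁ΔT − α₂L₂ΔT = L₂ − L₁ = 1.20×10⁻³ m
α₁L₁ = 6.536×10⁻⁶, α₂L₂ = 1.8352426×10⁻⁶ → Δ(αL) = 4.7007574×10⁻⁶ m/K
ΔT = 1.20×10⁻³ / 4.7007574×10⁻⁶ = 255.278 K, so T = 24.5 + 255.278 = 279.778 °C

T = 279.8 °C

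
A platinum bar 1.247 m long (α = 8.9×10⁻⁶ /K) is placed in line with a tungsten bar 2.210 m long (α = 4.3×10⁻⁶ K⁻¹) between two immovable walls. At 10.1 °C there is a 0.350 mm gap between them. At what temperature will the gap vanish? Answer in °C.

T = 27.1 °C

α₁L₁ = 1.10983×10⁻⁵ m/K, α₂L₂ = 9.503×10⁻⁶ m/K → total 2.06013×10⁻⁵ m/K
ΔT = g/(α₁L₁+α₂L₂) = 3.50×10⁻⁴ / 2.06013×10⁻⁵ = 16.989 K
T = 10.1 + 16.989 = 27.089 °C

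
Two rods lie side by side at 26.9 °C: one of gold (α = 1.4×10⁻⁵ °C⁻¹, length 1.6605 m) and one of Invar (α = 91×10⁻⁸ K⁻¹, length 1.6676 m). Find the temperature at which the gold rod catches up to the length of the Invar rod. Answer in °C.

T = 353.6 °C

L₁(1 + α₁ΔT) = L₂(1 + α₂ΔT) ⇒ ΔT = (L₂ − L₁)/(α₁L₁ − α₂L₂)
L₂ − L₁ = 1.6676 − 1.6605 = 7.10×10⁻³ m
α₁L₁ − α₂L₂ = 1.4×10⁻⁵×1.6605 − 91×10⁻⁸×1.6676 = 2.1729484×10⁻⁵ m/K
ΔT = 7.10×10⁻³ / 2.1729484×10⁻⁵ = 326.745 K
T = 26.9 + 326.745 = 353.645 °C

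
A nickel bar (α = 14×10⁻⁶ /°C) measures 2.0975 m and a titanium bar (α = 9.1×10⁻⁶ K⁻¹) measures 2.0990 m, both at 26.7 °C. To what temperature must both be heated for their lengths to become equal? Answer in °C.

L₁(1 + α₁ΔT) = L₂(1 + α₂ΔT) ⇒ ΔT = (L₂ − L₁)/(α₁L₁ − α₂L₂)
L₂ − L₁ = 2.0990 − 2.0975 = 1.50×10⁻³ m
α₁L₁ − α₂L₂ = 14×10⁻⁶×2.0975 − 9.1×10⁻⁶×2.0990 = 1.02641×10⁻⁵ m/K
ΔT = 1.50×10⁻³ / 1.02641×10⁻⁵ = 146.140 K
T = 26.7 + 146.140 = 172.840 °C

T = 172.8 °C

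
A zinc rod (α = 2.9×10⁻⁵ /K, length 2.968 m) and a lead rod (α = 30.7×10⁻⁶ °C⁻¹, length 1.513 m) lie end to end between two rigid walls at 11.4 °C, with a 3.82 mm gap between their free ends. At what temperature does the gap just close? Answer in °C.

T = 40.2 °C

Gap closes when ΔL₁ + ΔL₂ = 3.82 mm = 3.82×10⁻³ m
(α₁L₁ + α₂L₂)ΔT = g
α₁L₁ + α₂L₂ = 2.9×10⁻⁵×2.968 + 30.7×10⁻⁶×1.513 = 1.325211×10⁻⁴ m/K
ΔT = 3.82×10⁻³ / 1.325211×10⁻⁴ = 28.826 K
T = 11.4 + 28.826 = 40.226 °C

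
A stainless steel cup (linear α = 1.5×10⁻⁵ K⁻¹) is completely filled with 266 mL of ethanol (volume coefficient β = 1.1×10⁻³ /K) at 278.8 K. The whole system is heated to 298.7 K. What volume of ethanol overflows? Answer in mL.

5.58 mL

The cup also expands: β_container ≈ 3α = 4.5×10⁻⁵ /K
Net overflow = V₀(β_liq − 3α_cont)ΔT
β − 3α = 1.10×10⁻³ − 4.5×10⁻⁵ = 1.055×10⁻³ /K; ΔT = 19.9 K
ΔV = 266 × 1.055×10⁻³ × 19.9 = 5.58 mL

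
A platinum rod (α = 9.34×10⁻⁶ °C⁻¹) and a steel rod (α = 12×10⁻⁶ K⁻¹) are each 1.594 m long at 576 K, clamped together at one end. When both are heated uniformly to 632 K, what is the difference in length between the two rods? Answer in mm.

0.237 mm

ΔT = 56 K
platinum: ΔL = 9.34×10⁻⁶ × 1.594 m × 56 = 8.3373×10⁻⁴ m = 0.83373 mm
steel: ΔL = 12×10⁻⁶ × 1.594 m × 56 = 1.0712×10⁻³ m = 1.0712 mm
difference = 1.0712 − 0.83373 = 0.23747 mm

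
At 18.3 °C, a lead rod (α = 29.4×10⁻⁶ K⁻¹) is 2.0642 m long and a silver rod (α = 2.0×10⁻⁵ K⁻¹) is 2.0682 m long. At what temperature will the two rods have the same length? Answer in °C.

T = 225.3 °C

Equal length when α₁L₁ΔT − α₂L₂ΔT = L₂ − L₁ = 4.00×10⁻³ m
α₁L₁ = 6.068748×10⁻⁵, α₂L₂ = 4.1364×10⁻⁵ → Δ(αL) = 1.932348×10⁻⁵ m/K
ΔT = 4.00×10⁻³ / 1.932348×10⁻⁵ = 207.002 K, so T = 18.3 + 207.002 = 225.302 °C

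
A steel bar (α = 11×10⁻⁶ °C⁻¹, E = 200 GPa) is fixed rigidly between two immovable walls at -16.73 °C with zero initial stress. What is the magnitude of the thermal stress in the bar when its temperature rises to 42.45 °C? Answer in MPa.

Fully constrained: the free strain ε = αΔT is blocked, so σ = Eε = EαΔT.
|ΔT| = 59.18 K
σ = 200×10⁹ × 11×10⁻⁶ × 59.18 = 1.30×10⁸ Pa

σ = 130 MPa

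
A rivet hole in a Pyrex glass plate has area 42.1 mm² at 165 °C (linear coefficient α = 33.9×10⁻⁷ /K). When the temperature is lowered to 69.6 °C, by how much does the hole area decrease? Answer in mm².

Area coefficient ≈ 2α; |ΔT| = 95.4 K
ΔA = 2αA₀ΔT = 2(33.9×10⁻⁷)(42.1)(95.4) = 0.0272 mm²

ΔA = 0.0272 mm²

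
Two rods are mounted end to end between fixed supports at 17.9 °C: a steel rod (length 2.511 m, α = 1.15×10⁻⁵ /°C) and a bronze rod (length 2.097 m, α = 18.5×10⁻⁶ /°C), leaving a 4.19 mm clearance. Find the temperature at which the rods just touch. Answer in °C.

Gap closes when ΔL₁ + ΔL₂ = 4.19 mm = 4.19×10⁻³ m
(α₁L₁ + α₂L₂)ΔT = g
α₁L₁ + α₂L₂ = 1.15×10⁻⁵×2.511 + 18.5×10⁻⁶×2.097 = 6.7671×10⁻⁵ m/K
ΔT = 4.19×10⁻³ / 6.7671×10⁻⁵ = 61.917 K
T = 17.9 + 61.917 = 79.817 °C

T = 79.8 °C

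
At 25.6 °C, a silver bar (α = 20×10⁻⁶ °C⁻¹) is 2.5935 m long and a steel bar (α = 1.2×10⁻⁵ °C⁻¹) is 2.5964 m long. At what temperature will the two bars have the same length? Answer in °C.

T = 165.6 °C

L₁(1 + α₁ΔT) = L₂(1 + α₂ΔT) ⇒ ΔT = (L₂ − L₁)/(α₁L₁ − α₂L₂)
L₂ − L₁ = 2.5964 − 2.5935 = 2.90×10⁻³ m
α₁L₁ − α₂L₂ = 20×10⁻⁶×2.5935 − 1.2×10⁻⁵×2.5964 = 2.07132×10⁻⁵ m/K
ΔT = 2.90×10⁻³ / 2.07132×10⁻⁵ = 140.007 K
T = 25.6 + 140.007 = 165.607 °C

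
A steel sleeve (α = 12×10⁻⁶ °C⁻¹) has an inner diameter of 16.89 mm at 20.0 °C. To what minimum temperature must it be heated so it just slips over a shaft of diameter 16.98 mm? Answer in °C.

Required Δd = 16.98 − 16.89 = 0.09 mm
Δd = αd₀ΔT ⇒ ΔT = Δd/(αd₀) = 0.09 / (12×10⁻⁶ × 16.89) = 444.05 K
T_min = 20.0 + 444.05 = 464.05 °C

T = 464 °C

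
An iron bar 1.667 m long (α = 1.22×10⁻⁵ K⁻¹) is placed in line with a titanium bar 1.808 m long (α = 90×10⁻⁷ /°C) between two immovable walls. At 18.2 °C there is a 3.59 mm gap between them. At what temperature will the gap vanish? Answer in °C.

Gap closes when ΔL₁ + ΔL₂ = 3.59 mm = 3.59×10⁻³ m
(α₁L₁ + α₂L₂)ΔT = g
α₁L₁ + α₂L₂ = 1.22×10⁻⁵×1.667 + 90×10⁻⁷×1.808 = 3.66094×10⁻⁵ m/K
ΔT = 3.59×10⁻³ / 3.66094×10⁻⁵ = 98.06 K
T = 18.2 + 98.06 = 116.26 °C

T = 116 °C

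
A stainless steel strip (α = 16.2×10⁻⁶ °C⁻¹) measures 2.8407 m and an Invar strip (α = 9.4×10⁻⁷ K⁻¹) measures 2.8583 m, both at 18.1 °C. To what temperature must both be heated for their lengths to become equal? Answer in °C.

T = 424.3 °C

L₁(1 + α₁ΔT) = L₂(1 + α₂ΔT) ⇒ ΔT = (L₂ − L₁)/(α₁L₁ − α₂L₂)
L₂ − L₁ = 2.8583 − 2.8407 = 1.76×10⁻² m
α₁L₁ − α₂L₂ = 16.2×10⁻⁶×2.8407 − 9.4×10⁻⁷×2.8583 = 4.3332538×10⁻⁵ m/K
ΔT = 1.76×10⁻² / 4.3332538×10⁻⁵ = 406.161 K
T = 18.1 + 406.161 = 424.261 °C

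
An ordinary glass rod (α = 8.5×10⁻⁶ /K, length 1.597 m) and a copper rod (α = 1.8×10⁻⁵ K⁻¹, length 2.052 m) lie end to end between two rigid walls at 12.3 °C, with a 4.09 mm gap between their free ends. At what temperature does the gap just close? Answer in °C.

T = 93.3 °C

α₁L₁ = 1.35745×10⁻⁵ m/K, α₂L₂ = 3.6936×10⁻⁵ m/K → total 5.05105×10⁻⁵ m/K
ΔT = g/(α₁L₁+α₂L₂) = 4.09×10⁻³ / 5.05105×10⁻⁵ = 80.973 K
T = 12.3 + 80.973 = 93.273 °C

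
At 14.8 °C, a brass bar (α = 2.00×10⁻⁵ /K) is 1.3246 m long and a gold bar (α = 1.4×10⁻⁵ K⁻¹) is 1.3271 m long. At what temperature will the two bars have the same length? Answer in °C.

L₁(1 + α₁ΔT) = L₂(1 + α₂ΔT) ⇒ ΔT = (L₂ − L₁)/(α₁L₁ − α₂L₂)
L₂ − L₁ = 1.3271 − 1.3246 = 2.50×10⁻³ m
α₁L₁ − α₂L₂ = 2.00×10⁻⁵×1.3246 − 1.4×10⁻⁵×1.3271 = 7.9126×10⁻⁶ m/K
ΔT = 2.50×10⁻³ / 7.9126×10⁻⁶ = 315.952 K
T = 14.8 + 315.952 = 330.752 °C

T = 330.8 °C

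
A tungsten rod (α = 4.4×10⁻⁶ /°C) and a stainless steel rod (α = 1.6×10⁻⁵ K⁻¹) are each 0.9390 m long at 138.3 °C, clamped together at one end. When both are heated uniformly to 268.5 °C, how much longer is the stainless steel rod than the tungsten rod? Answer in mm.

ΔT = 130.2 K
tungsten: ΔL = 4.4×10⁻⁶ × 0.9390 m × 130.2 = 5.3793×10⁻⁴ m = 0.53793 mm
stainless steel: ΔL = 1.6×10⁻⁵ × 0.9390 m × 130.2 = 1.9561×10⁻³ m = 1.9561 mm
difference = 1.9561 − 0.53793 = 1.41817 mm

1.42 mm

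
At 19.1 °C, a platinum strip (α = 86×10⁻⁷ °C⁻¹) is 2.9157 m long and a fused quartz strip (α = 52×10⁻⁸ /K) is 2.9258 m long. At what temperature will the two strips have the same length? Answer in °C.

T = 447.9 °C

L₁(1 + α₁ΔT) = L₂(1 + α₂ΔT) ⇒ ΔT = (L₂ − L₁)/(α₁L₁ − α₂L₂)
L₂ − L₁ = 2.9258 − 2.9157 = 1.01×10⁻² m
α₁L₁ − α₂L₂ = 86×10⁻⁷×2.9157 − 52×10⁻⁸×2.9258 = 2.3553604×10⁻⁵ m/K
ΔT = 1.01×10⁻² / 2.3553604×10⁻⁵ = 428.809 K
T = 19.1 + 428.809 = 447.909 °C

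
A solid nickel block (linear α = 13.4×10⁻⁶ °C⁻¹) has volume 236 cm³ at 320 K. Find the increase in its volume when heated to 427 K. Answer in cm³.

Isotropic solid: β ≈ 3α = 4.0×10⁻⁵ /K; ΔT = 107 K
ΔV = 3αV₀ΔT = 3(13.4×10⁻⁶)(236)(107) = 1.02 cm³

ΔV = 1.02 cm³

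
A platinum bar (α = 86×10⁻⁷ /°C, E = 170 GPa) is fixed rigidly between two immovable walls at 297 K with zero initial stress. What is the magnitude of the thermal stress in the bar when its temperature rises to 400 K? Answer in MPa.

Fully constrained: the free strain ε = αΔT is blocked, so σ = Eε = EαΔT.
|ΔT| = 103 K
σ = 170×10⁹ × 86×10⁻⁷ × 103 = 1.51×10⁸ Pa

σ = 151 MPa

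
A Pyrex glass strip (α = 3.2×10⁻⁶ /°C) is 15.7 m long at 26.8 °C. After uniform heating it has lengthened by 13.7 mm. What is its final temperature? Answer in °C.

ΔL = αL₀ΔT ⇒ ΔT = ΔL / (αL₀)
ΔT = 13.7×10⁻³ m / (3.2×10⁻⁶ × 15.7 m) = 272.69 K
T = 26.8 + 272.69 = 299.49 °C

T = 299 °C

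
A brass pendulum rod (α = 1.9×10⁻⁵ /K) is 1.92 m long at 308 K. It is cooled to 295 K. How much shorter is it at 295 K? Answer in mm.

ΔL = 0.474 mm

|ΔT| = |295 − 308| = 13 K
ΔL = αL₀ΔT = (1.9×10⁻⁵)(1.92)(13) = 4.74×10⁻⁴ m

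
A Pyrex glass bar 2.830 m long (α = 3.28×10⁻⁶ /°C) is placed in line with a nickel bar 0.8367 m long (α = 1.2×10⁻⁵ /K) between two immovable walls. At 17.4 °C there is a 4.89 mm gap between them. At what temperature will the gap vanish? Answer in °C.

Gap closes when ΔL₁ + ΔL₂ = 4.89 mm = 4.89×10⁻³ m
(α₁L₁ + α₂L₂)ΔT = g
α₁L₁ + α₂L₂ = 3.28×10⁻⁶×2.830 + 1.2×10⁻⁵×0.8367 = 1.93228×10⁻⁵ m/K
ΔT = 4.89×10⁻³ / 1.93228×10⁻⁵ = 253.07 K
T = 17.4 + 253.07 = 270.47 °C

T = 270 °C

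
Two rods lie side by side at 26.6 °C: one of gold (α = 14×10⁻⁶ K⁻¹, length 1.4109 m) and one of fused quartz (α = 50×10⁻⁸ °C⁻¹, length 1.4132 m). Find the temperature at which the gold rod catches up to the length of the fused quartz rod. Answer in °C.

L₁(1 + α₁ΔT) = L₂(1 + α₂ΔT) ⇒ ΔT = (L₂ − L₁)/(α₁L₁ − α₂L₂)
L₂ − L₁ = 1.4132 − 1.4109 = 2.30×10⁻³ m
α₁L₁ − α₂L₂ = 14×10⁻⁶×1.4109 − 50×10⁻⁸×1.4132 = 1.9046×10⁻⁵ m/K
ΔT = 2.30×10⁻³ / 1.9046×10⁻⁵ = 120.760 K
T = 26.6 + 120.760 = 147.360 °C

T = 147.4 °C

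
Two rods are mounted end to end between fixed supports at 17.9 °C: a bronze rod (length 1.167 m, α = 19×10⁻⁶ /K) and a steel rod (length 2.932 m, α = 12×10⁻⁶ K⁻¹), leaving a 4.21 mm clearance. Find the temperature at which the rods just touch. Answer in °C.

α₁L₁ = 2.2173×10⁻⁵ m/K, α₂L₂ = 3.5184×10⁻⁵ m/K → total 5.7357×10⁻⁵ m/K
ΔT = g/(α₁L₁+α₂L₂) = 4.21×10⁻³ / 5.7357×10⁻⁵ = 73.400 K
T = 17.9 + 73.400 = 91.300 °C

T = 91.3 °C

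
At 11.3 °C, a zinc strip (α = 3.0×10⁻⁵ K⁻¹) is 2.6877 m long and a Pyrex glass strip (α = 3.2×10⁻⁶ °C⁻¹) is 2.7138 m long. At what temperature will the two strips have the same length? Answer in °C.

L₁(1 + α₁ΔT) = L₂(1 + α₂ΔT) ⇒ ΔT = (L₂ − L₁)/(α₁L₁ − α₂L₂)
L₂ − L₁ = 2.7138 − 2.6877 = 2.61×10⁻² m
α₁L₁ − α₂L₂ = 3.0×10⁻⁵×2.6877 − 3.2×10⁻⁶×2.7138 = 7.194684×10⁻⁵ m/K
ΔT = 2.61×10⁻² / 7.194684×10⁻⁵ = 362.768 K
T = 11.3 + 362.768 = 374.068 °C

T = 374.1 °C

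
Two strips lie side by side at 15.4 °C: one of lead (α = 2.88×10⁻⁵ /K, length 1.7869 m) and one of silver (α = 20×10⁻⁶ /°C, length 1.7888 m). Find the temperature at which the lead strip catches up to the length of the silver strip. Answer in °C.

T = 136.5 °C

L₁(1 + α₁ΔT) = L₂(1 + α₂ΔT) ⇒ ΔT = (L₂ − L₁)/(α₁L₁ − α₂L₂)
L₂ − L₁ = 1.7888 − 1.7869 = 1.90×10⁻³ m
α₁L₁ − α₂L₂ = 2.88×10⁻⁵×1.7869 − 20×10⁻⁶×1.7888 = 1.568672×10⁻⁵ m/K
ΔT = 1.90×10⁻³ / 1.568672×10⁻⁵ = 121.122 K
T = 15.4 + 121.122 = 136.522 °C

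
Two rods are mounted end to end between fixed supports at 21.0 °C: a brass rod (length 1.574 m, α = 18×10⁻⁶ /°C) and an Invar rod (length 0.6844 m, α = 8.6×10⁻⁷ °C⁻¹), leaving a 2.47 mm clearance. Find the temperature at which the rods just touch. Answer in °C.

T = 106 °C

α₁L₁ = 2.8332×10⁻⁵ m/K, α₂L₂ = 5.88584×10⁻⁷ m/K → total 2.8920584×10⁻⁵ m/K
ΔT = g/(α₁L₁+α₂L₂) = 2.47×10⁻³ / 2.8920584×10⁻⁵ = 85.41 K
T = 21.0 + 85.41 = 106.41 °C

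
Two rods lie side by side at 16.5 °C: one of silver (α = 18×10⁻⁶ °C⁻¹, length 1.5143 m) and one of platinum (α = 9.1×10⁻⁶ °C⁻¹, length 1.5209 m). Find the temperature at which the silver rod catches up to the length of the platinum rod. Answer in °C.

T = 508.4 °C

Equal length when α₁L₁ΔT − α₂L₂ΔT = L₂ − L₁ = 6.60×10⁻³ m
α₁L₁ = 2.72574×10⁻⁵, α₂L₂ = 1.384019×10⁻⁵ → Δ(αL) = 1.341721×10⁻⁵ m/K
ΔT = 6.60×10⁻³ / 1.341721×10⁻⁵ = 491.906 K, so T = 16.5 + 491.906 = 508.406 °C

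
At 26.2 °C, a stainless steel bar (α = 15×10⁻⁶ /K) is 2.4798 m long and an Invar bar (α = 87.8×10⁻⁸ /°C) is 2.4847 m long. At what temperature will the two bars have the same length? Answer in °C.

T = 166.1 °C

L₁(1 + α₁ΔT) = L₂(1 + α₂ΔT) ⇒ ΔT = (L₂ − L₁)/(α₁L₁ − α₂L₂)
L₂ − L₁ = 2.4847 − 2.4798 = 4.90×10⁻³ m
α₁L₁ − α₂L₂ = 15×10⁻⁶×2.4798 − 87.8×10⁻⁸×2.4847 = 3.50154334×10⁻⁵ m/K
ΔT = 4.90×10⁻³ / 3.50154334×10⁻⁵ = 139.938 K
T = 26.2 + 139.938 = 166.138 °C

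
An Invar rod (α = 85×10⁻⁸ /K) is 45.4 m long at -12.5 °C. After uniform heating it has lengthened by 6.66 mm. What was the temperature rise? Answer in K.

ΔL = αL₀ΔT ⇒ ΔT = ΔL / (αL₀)
ΔT = 6.66×10⁻³ m / (85×10⁻⁸ × 45.4 m) = 172.58 K

ΔT = 173 K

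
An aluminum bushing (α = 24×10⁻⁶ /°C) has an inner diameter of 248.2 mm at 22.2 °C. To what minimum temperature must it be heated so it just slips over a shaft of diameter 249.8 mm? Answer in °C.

Required Δd = 249.8 − 248.2 = 1.6 mm
Δd = αd₀ΔT ⇒ ΔT = Δd/(αd₀) = 1.6 / (24×10⁻⁶ × 248.2) = 268.60 K
T_min = 22.2 + 268.60 = 290.80 °C

T = 291 °C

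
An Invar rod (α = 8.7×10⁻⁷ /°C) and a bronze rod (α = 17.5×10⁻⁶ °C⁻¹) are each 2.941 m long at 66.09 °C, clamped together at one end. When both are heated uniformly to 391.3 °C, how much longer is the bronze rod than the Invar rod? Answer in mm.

15.9 mm

ΔT = 325.21 K
Invar: ΔL = 8.7×10⁻⁷ × 2.941 m × 325.21 = 8.3211×10⁻⁴ m = 0.83211 mm
bronze: ΔL = 17.5×10⁻⁶ × 2.941 m × 325.21 = 1.6738×10⁻² m = 16.738 mm
difference = 16.738 − 0.83211 = 15.90589 mm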